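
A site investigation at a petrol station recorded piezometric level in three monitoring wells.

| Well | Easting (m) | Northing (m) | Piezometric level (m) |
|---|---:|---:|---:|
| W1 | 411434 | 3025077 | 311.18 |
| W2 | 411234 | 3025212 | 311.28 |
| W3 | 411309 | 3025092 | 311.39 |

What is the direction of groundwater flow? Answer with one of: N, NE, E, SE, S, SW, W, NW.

Taking W1 as reference: W2−W1 = (-200, 135, +0.10); W3−W1 = (-125, 15, +0.21).
Determinant of the coordinate differences = (-200)·15 − (-125)·135 = 13875.
∂h/∂x = [(+0.10)·15 − (+0.21)·135] / 13875 = -0.001935
∂h/∂y = [(-200)·(+0.21) − (-125)·(+0.10)] / 13875 = -0.002126
Flow = −∇h = (+0.001935 east, +0.002126 north), which points northeast.

NE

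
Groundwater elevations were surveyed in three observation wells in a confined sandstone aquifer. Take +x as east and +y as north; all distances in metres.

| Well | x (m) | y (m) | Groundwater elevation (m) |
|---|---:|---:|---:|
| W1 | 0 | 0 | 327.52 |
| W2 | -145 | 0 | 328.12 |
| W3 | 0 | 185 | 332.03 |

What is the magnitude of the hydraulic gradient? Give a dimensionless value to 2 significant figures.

∂h/∂x = (328.12 − 327.52) / (-145 − 0) = -0.004138
∂h/∂y = (332.03 − 327.52) / (185 − 0) = +0.02438
|∇h| = √(-0.004138² + 0.02438²) = 0.02473

0.025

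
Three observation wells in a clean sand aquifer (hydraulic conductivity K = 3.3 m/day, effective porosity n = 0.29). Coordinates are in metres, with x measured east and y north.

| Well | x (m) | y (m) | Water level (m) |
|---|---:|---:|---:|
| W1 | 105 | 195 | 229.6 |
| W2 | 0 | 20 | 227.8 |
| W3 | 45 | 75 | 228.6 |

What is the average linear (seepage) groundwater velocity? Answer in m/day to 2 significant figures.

Differences from W1: to W2 (Δx, Δy, Δh) = (-105, -175, -1.8); to W3 = (-60, -120, -1.0).
Determinant of the coordinate differences = (-105)·(-120) − (-60)·(-175) = 2100.
∂h/∂x = [(-1.8)·(-120) − (-1.0)·(-175)] / 2100 = +0.01952
∂h/∂y = [(-105)·(-1.0) − (-60)·(-1.8)] / 2100 = -0.001429
|∇h| = √(0.01952² + -0.001429²) = 0.01957
Seepage velocity v = K·i/n = 3.3 × 0.01957 / 0.29 = 0.2227 m/day.

0.22 m/day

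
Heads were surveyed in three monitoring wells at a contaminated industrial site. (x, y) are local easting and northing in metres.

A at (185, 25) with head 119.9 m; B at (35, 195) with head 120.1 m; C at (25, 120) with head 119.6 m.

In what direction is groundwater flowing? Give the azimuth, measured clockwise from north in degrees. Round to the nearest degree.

With h = a·x + b·y + c and A as origin, the differences give:
  (-150)·a + 170·b = +0.2
  (-160)·a + 95·b = -0.3
Eliminate b (×95 and ×170, subtract): 12950·a = 70.00 → a = ∂h/∂x = +0.005405
Back-substitute: b = ∂h/∂y = +0.005946.
Flow direction (−∇h) has components (-0.005405 E, -0.005946 N).
Azimuth = atan2(E, N) = atan2(-0.005405, -0.005946) = 222.3° ≈ 222°.

222°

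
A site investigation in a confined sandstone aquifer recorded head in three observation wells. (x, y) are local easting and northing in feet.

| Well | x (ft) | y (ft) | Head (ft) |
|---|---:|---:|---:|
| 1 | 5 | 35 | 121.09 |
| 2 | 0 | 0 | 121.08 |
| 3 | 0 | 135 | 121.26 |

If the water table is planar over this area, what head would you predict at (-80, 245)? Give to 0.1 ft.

122.0 ft

With h = a·x + b·y + c and 1 as origin, the differences give:
  (-5)·a + (-35)·b = -0.01
  (-5)·a + 100·b = +0.17
Eliminate b (×100 and ×(-35), subtract): -675·a = 4.950 → a = ∂h/∂x = -0.007333
Back-substitute: b = ∂h/∂y = +0.001333.
h(-80, 245) = 121.09 + (-0.007333)·(-85) + (+0.001333)·(210) = 121.09 +0.623 +0.280 = 121.993 ft.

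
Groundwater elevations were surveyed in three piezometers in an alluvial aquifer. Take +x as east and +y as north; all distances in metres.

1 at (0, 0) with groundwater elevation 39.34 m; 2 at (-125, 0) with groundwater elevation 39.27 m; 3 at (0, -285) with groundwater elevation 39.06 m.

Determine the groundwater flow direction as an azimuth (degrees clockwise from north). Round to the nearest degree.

210°

∂h/∂x = (39.27 − 39.34) / (-125 − 0) = +0.0005600
∂h/∂y = (39.06 − 39.34) / (-285 − 0) = +0.0009825
Flow direction (−∇h) has components (-0.0005600 E, -0.0009825 N).
Azimuth = atan2(E, N) = atan2(-0.0005600, -0.0009825) = 209.7° ≈ 210°.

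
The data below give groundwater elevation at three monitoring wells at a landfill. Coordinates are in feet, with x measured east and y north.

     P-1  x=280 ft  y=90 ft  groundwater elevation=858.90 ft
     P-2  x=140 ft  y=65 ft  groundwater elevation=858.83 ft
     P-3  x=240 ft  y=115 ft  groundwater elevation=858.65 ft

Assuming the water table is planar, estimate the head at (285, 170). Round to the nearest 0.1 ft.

858.3 ft

Taking P-1 as reference: P-2−P-1 = (-140, -25, -0.07); P-3−P-1 = (-40, 25, -0.25).
Solve a·Δx + b·Δy = Δh: det = (-140)·25 − (-40)·(-25) = -4500.
∂h/∂x = [(-0.07)·25 − (-0.25)·(-25)] / -4500 = +0.001778
∂h/∂y = [(-140)·(-0.25) − (-40)·(-0.07)] / -4500 = -0.007156
h(285, 170) = 858.90 + (+0.001778)·(5) + (-0.007156)·(80) = 858.90 +0.009 -0.572 = 858.336 ft.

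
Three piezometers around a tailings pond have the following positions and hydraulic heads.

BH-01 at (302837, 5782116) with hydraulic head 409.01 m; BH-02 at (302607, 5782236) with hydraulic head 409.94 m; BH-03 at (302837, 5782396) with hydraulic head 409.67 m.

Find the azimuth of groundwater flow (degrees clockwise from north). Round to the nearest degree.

With h = a·x + b·y + c and BH-01 as origin, the differences give:
  (-230)·a + 120·b = +0.93
  0·a + 280·b = +0.66
Eliminate b (×280 and ×120, subtract): -64400·a = 181.200 → a = ∂h/∂x = -0.002814
Back-substitute: b = ∂h/∂y = +0.002357.
Flow direction (−∇h) has components (+0.002814 E, -0.002357 N).
Azimuth = atan2(E, N) = atan2(+0.002814, -0.002357) = 130.0° ≈ 130°.

130°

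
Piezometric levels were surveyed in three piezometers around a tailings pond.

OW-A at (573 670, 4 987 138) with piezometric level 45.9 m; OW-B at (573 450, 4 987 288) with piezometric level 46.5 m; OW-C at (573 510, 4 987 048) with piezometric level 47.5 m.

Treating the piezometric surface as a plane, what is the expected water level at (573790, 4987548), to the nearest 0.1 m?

42.7 m

Differences from OW-A: to OW-B (Δx, Δy, Δh) = (-220, 150, +0.6); to OW-C = (-160, -90, +1.6).
Solve a·Δx + b·Δy = Δh: det = (-220)·(-90) − (-160)·150 = 43800.
∂h/∂x = [(+0.6)·(-90) − (+1.6)·150] / 43800 = -0.006712
∂h/∂y = [(-220)·(+1.6) − (-160)·(+0.6)] / 43800 = -0.005845
h(573790, 4987548) = 45.9 + (-0.006712)·(120) + (-0.005845)·(410) = 45.9 -0.805 -2.396 = 42.698 m.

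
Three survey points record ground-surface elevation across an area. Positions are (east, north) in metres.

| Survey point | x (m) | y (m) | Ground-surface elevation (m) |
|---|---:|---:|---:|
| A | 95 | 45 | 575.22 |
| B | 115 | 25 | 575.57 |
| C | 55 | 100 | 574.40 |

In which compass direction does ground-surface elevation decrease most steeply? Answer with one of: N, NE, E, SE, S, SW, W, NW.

NW

Three-point gradient (reference A): Δ to B = (20, -20, +0.35), Δ to C = (-40, 55, -0.82).
∂z/∂x = +0.009500, ∂z/∂y = -0.008000 (det = 300).
Steepest decrease is along −∇f = (-0.009500 E, +0.008000 N) → northwest.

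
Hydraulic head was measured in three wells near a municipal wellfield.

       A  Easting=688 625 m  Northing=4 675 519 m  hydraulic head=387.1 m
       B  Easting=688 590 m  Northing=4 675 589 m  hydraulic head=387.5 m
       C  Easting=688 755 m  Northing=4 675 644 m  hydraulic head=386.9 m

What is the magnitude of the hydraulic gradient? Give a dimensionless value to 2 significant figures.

With h = a·x + b·y + c and A as origin, the differences give:
  (-35)·a + 70·b = +0.4
  130·a + 125·b = -0.2
Eliminate b (×125 and ×70, subtract): -13475·a = 64.00 → a = ∂h/∂x = -0.004750
Back-substitute: b = ∂h/∂y = +0.003340.
|∇h| = √(-0.004750² + 0.003340²) = 0.005807

0.0058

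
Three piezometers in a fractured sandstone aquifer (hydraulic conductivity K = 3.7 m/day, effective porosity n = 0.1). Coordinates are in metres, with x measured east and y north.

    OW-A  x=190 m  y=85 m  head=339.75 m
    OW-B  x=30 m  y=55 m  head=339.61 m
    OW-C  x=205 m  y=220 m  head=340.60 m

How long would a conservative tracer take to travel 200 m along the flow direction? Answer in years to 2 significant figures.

Differences from OW-A: to OW-B (Δx, Δy, Δh) = (-160, -30, -0.14); to OW-C = (15, 135, +0.85).
Determinant of the coordinate differences = (-160)·135 − 15·(-30) = -21150.
∂h/∂x = [(-0.14)·135 − (+0.85)·(-30)] / -21150 = -0.0003121
∂h/∂y = [(-160)·(+0.85) − 15·(-0.14)] / -21150 = +0.006331
|∇h| = √(-0.0003121² + 0.006331²) = 0.006339
Seepage velocity v = K·i/n = 3.7 × 0.006339 / 0.1 = 0.2345 m/day.
t = 200 / 0.2345 = 852.9 days = 2.34 years.

2.3 years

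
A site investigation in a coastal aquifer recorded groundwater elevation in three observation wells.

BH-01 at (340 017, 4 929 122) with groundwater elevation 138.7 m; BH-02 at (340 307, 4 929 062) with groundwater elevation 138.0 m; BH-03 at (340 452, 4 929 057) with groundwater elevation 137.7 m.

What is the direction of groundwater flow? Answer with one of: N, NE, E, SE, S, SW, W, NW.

SE

Taking BH-01 as reference: BH-02−BH-01 = (290, -60, -0.7); BH-03−BH-01 = (435, -65, -1.0).
Solve a·Δx + b·Δy = Δh: det = 290·(-65) − 435·(-60) = 7250.
∂h/∂x = [(-0.7)·(-65) − (-1.0)·(-60)] / 7250 = -0.002000
∂h/∂y = [290·(-1.0) − 435·(-0.7)] / 7250 = +0.002000
Flow = −∇h = (+0.002000 east, -0.002000 north), which points southeast.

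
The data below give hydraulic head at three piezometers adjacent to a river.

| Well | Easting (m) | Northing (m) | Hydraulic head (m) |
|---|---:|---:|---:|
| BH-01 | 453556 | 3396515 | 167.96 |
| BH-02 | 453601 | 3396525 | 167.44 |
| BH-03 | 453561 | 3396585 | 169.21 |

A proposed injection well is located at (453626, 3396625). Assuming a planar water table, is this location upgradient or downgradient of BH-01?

Differences from BH-01: to BH-02 (Δx, Δy, Δh) = (45, 10, -0.52); to BH-03 = (5, 70, +1.25).
Solve a·Δx + b·Δy = Δh: det = 45·70 − 5·10 = 3100.
∂h/∂x = [(-0.52)·70 − (+1.25)·10] / 3100 = -0.01577
∂h/∂y = [45·(+1.25) − 5·(-0.52)] / 3100 = +0.01898
Head at (453626, 3396625) = 167.96 + (-0.01577)·(70) + (+0.01898)·(110) = 168.94 m.
That is higher than the 167.96 m at BH-01, so the point is upgradient.

upgradient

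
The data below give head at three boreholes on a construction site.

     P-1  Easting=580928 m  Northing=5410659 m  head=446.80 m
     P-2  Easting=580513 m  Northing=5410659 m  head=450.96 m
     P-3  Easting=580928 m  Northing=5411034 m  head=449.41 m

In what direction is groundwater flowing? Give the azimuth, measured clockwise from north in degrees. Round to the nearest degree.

∂h/∂x = (450.96 − 446.80) / (580513 − 580928) = -0.01002
∂h/∂y = (449.41 − 446.80) / (5411034 − 5410659) = +0.006960
Flow direction (−∇h) has components (+0.01002 E, -0.006960 N).
Azimuth = atan2(E, N) = atan2(+0.01002, -0.006960) = 124.8° ≈ 125°.

125°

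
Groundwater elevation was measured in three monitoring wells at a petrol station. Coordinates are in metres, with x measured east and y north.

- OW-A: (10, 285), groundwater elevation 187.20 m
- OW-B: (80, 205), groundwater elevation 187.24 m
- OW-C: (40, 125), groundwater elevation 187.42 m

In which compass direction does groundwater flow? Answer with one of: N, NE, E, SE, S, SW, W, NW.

NE

Three-point gradient (reference OW-A): Δ to OW-B = (70, -80, +0.04), Δ to OW-C = (30, -160, +0.22).
∂h/∂x = -0.001273, ∂h/∂y = -0.001614 (det = -8800).
Flow = −∇h = (+0.001273 east, +0.001614 north), which points northeast.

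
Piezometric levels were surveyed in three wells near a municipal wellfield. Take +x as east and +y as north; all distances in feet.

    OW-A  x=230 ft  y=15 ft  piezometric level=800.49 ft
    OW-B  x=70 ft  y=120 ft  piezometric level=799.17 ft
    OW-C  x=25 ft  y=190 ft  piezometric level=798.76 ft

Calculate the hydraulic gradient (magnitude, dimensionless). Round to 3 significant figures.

With h = a·x + b·y + c and OW-A as origin, the differences give:
  (-160)·a + 105·b = -1.32
  (-205)·a + 175·b = -1.73
Eliminate b (×175 and ×105, subtract): -6475·a = -49.350 → a = ∂h/∂x = +0.007622
Back-substitute: b = ∂h/∂y = -0.0009575.
|∇h| = √(0.007622² + -0.0009575²) = 0.007682

0.00768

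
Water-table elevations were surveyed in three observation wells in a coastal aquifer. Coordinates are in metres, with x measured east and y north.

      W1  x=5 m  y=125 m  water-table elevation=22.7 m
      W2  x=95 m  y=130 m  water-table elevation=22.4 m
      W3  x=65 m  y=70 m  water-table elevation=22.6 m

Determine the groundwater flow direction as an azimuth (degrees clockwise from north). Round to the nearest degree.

062°

Three-point gradient (reference W1): Δ to W2 = (90, 5, -0.3), Δ to W3 = (60, -55, -0.1).
∂h/∂x = -0.003238, ∂h/∂y = -0.001714 (det = -5250).
Flow direction (−∇h) has components (+0.003238 E, +0.001714 N).
Azimuth = atan2(E, N) = atan2(+0.003238, +0.001714) = 62.1° ≈ 062°.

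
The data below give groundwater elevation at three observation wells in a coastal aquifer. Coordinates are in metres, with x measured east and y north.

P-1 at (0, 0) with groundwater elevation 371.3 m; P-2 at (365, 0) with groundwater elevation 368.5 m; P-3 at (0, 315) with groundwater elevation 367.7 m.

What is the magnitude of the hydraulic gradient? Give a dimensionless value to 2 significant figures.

0.014

∂h/∂x = (368.5 − 371.3) / (365 − 0) = -0.007671
∂h/∂y = (367.7 − 371.3) / (315 − 0) = -0.01143
|∇h| = √(-0.007671² + -0.01143²) = 0.01377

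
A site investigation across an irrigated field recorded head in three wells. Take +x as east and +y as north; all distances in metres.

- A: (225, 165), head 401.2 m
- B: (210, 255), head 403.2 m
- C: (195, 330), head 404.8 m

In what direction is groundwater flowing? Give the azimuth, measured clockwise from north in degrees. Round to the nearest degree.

With h = a·x + b·y + c and A as origin, the differences give:
  (-15)·a + 90·b = +2.0
  (-30)·a + 165·b = +3.6
Eliminate b (×165 and ×90, subtract): 225·a = 6.00 → a = ∂h/∂x = +0.02667
Back-substitute: b = ∂h/∂y = +0.02667.
Flow direction (−∇h) has components (-0.02667 E, -0.02667 N).
Azimuth = atan2(E, N) = atan2(-0.02667, -0.02667) = 225.0° ≈ 225°.

225°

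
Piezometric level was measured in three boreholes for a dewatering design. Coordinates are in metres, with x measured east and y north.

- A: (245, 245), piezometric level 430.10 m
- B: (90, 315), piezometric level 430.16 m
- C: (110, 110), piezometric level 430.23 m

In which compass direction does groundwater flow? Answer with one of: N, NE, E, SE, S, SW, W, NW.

With h = a·x + b·y + c and A as origin, the differences give:
  (-155)·a + 70·b = +0.06
  (-135)·a + (-135)·b = +0.13
Eliminate b (×(-135) and ×70, subtract): 30375·a = -17.200 → a = ∂h/∂x = -0.0005663
Back-substitute: b = ∂h/∂y = -0.0003967.
Flow = −∇h = (+0.0005663 east, +0.0003967 north), which points northeast.

NE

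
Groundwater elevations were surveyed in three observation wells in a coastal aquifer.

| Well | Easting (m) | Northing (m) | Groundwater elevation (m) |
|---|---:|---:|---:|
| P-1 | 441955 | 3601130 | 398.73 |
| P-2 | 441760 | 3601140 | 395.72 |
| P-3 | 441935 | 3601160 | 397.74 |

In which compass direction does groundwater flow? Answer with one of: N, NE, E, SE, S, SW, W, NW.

NW

Taking P-1 as reference: P-2−P-1 = (-195, 10, -3.01); P-3−P-1 = (-20, 30, -0.99).
Determinant of the coordinate differences = (-195)·30 − (-20)·10 = -5650.
∂h/∂x = [(-3.01)·30 − (-0.99)·10] / -5650 = +0.01423
∂h/∂y = [(-195)·(-0.99) − (-20)·(-3.01)] / -5650 = -0.02351
Flow = −∇h = (-0.01423 east, +0.02351 north), which points northwest.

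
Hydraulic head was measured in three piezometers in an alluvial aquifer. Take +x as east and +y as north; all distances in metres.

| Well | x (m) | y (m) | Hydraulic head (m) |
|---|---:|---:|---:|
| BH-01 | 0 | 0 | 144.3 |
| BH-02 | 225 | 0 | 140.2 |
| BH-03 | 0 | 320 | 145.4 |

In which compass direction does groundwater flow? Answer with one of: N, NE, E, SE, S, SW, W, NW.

∂h/∂x = (140.2 − 144.3) / (225 − 0) = -0.01822
∂h/∂y = (145.4 − 144.3) / (320 − 0) = +0.003437
Flow = −∇h = (+0.01822 east, -0.003437 north), which points east.

E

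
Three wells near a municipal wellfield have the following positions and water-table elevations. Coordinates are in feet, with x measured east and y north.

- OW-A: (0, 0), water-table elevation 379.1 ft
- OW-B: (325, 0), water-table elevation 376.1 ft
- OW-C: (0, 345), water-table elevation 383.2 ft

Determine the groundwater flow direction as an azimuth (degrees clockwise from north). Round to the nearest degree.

∂h/∂x = (376.1 − 379.1) / (325 − 0) = -0.009231
∂h/∂y = (383.2 − 379.1) / (345 − 0) = +0.01188
Flow direction (−∇h) has components (+0.009231 E, -0.01188 N).
Azimuth = atan2(E, N) = atan2(+0.009231, -0.01188) = 142.2° ≈ 142°.

142°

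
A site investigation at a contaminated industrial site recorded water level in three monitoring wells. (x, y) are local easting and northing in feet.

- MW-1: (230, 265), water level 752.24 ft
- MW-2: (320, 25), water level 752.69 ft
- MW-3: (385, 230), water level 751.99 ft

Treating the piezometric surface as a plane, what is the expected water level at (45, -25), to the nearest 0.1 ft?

Differences from MW-1: to MW-2 (Δx, Δy, Δh) = (90, -240, +0.45); to MW-3 = (155, -35, -0.25).
Determinant of the coordinate differences = 90·(-35) − 155·(-240) = 34050.
∂h/∂x = [(+0.45)·(-35) − (-0.25)·(-240)] / 34050 = -0.002225
∂h/∂y = [90·(-0.25) − 155·(+0.45)] / 34050 = -0.002709
h(45, -25) = 752.24 + (-0.002225)·(-185) + (-0.002709)·(-290) = 752.24 +0.412 +0.786 = 753.437 ft.

753.4 ft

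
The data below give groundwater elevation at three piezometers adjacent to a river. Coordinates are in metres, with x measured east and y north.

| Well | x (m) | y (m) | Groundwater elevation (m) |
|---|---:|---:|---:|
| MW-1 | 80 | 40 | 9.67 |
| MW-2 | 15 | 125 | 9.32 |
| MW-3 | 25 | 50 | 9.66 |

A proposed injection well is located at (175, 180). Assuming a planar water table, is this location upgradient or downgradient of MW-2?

Differences from MW-1: to MW-2 (Δx, Δy, Δh) = (-65, 85, -0.35); to MW-3 = (-55, 10, -0.01).
Solve a·Δx + b·Δy = Δh: det = (-65)·10 − (-55)·85 = 4025.
∂h/∂x = [(-0.35)·10 − (-0.01)·85] / 4025 = -0.0006584
∂h/∂y = [(-65)·(-0.01) − (-55)·(-0.35)] / 4025 = -0.004621
Head at (175, 180) = 9.67 + (-0.0006584)·(95) + (-0.004621)·(140) = 8.96 m.
That is lower than the 9.32 m at MW-2, so the point is downgradient.

downgradient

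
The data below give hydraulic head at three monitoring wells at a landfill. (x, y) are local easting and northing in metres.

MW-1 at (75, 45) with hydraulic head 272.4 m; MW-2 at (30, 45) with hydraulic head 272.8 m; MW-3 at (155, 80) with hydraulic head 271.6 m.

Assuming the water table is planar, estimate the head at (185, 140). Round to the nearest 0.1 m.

Taking MW-1 as reference: MW-2−MW-1 = (-45, 0, +0.4); MW-3−MW-1 = (80, 35, -0.8).
Determinant of the coordinate differences = (-45)·35 − 80·0 = -1575.
∂h/∂x = [(+0.4)·35 − (-0.8)·0] / -1575 = -0.008889
∂h/∂y = [(-45)·(-0.8) − 80·(+0.4)] / -1575 = -0.002540
h(185, 140) = 272.4 + (-0.008889)·(110) + (-0.002540)·(95) = 272.4 -0.978 -0.241 = 271.181 m.

271.2 m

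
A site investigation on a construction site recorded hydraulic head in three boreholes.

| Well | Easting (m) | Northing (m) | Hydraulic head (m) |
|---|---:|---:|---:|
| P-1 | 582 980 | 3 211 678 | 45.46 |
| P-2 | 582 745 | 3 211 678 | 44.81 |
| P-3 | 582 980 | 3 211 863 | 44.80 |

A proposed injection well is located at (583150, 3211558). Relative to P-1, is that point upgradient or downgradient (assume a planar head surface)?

∂h/∂x = (44.81 − 45.46) / (582745 − 582980) = +0.002766
∂h/∂y = (44.80 − 45.46) / (3211863 − 3211678) = -0.003568
Head at (583150, 3211558) = 45.46 + (+0.002766)·(170) + (-0.003568)·(-120) = 46.36 m.
That is higher than the 45.46 m at P-1, so the point is upgradient.

upgradient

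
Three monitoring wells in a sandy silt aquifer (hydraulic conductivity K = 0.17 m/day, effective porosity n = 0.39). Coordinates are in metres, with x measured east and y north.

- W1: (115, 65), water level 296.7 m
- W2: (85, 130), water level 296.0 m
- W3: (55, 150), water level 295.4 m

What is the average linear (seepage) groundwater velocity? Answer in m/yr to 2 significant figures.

3.0 m/yr

Differences from W1: to W2 (Δx, Δy, Δh) = (-30, 65, -0.7); to W3 = (-60, 85, -1.3).
Solve a·Δx + b·Δy = Δh: det = (-30)·85 − (-60)·65 = 1350.
∂h/∂x = [(-0.7)·85 − (-1.3)·65] / 1350 = +0.01852
∂h/∂y = [(-30)·(-1.3) − (-60)·(-0.7)] / 1350 = -0.002222
|∇h| = √(0.01852² + -0.002222²) = 0.01865
Seepage velocity v = K·i/n = 0.17 × 0.01865 / 0.39 = 0.008129 m/day = 2.969 m/yr.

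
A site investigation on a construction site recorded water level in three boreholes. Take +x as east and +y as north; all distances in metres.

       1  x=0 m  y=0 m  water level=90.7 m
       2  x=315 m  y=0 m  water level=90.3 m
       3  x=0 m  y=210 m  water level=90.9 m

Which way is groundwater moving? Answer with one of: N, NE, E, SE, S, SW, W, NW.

∂h/∂x = (90.3 − 90.7) / (315 − 0) = -0.001270
∂h/∂y = (90.9 − 90.7) / (210 − 0) = +0.0009524
Flow = −∇h = (+0.001270 east, -0.0009524 north), which points southeast.

SE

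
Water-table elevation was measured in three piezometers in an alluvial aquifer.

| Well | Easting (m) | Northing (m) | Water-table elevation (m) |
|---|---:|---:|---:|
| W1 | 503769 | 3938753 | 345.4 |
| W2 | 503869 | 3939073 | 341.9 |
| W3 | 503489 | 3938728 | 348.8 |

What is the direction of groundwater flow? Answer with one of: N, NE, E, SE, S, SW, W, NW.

NE

With h = a·x + b·y + c and W1 as origin, the differences give:
  100·a + 320·b = -3.5
  (-280)·a + (-25)·b = +3.4
Eliminate b (×(-25) and ×320, subtract): 87100·a = -1000.50 → a = ∂h/∂x = -0.01149
Back-substitute: b = ∂h/∂y = -0.007348.
Flow = −∇h = (+0.01149 east, +0.007348 north), which points northeast.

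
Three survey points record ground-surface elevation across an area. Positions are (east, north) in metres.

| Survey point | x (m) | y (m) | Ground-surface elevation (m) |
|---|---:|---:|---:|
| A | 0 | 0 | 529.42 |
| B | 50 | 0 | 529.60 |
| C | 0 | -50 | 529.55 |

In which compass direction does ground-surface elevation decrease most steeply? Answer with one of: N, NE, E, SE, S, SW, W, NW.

NW

∂z/∂x = (529.60 − 529.42) / (50 − 0) = +0.003600
∂z/∂y = (529.55 − 529.42) / (-50 − 0) = -0.002600
Steepest decrease is along −∇f = (-0.003600 E, +0.002600 N) → northwest.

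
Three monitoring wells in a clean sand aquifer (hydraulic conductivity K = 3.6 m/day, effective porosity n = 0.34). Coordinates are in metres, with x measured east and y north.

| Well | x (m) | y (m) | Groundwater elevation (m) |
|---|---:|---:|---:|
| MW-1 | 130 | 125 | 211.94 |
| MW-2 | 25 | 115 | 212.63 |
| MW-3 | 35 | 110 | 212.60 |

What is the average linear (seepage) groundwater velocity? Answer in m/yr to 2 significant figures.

33 m/yr

With h = a·x + b·y + c and MW-1 as origin, the differences give:
  (-105)·a + (-10)·b = +0.69
  (-95)·a + (-15)·b = +0.66
Eliminate b (×(-15) and ×(-10), subtract): 625·a = -3.750 → a = ∂h/∂x = -0.006000
Back-substitute: b = ∂h/∂y = -0.006000.
|∇h| = √(-0.006000² + -0.006000²) = 0.008485
Seepage velocity v = K·i/n = 3.6 × 0.008485 / 0.34 = 0.08984 m/day = 32.81 m/yr.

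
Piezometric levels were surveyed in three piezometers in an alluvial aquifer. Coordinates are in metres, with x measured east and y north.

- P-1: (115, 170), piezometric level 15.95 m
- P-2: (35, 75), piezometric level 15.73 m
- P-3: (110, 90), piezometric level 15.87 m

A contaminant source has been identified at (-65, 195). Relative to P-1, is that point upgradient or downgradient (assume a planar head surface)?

With h = a·x + b·y + c and P-1 as origin, the differences give:
  (-80)·a + (-95)·b = -0.22
  (-5)·a + (-80)·b = -0.08
Eliminate b (×(-80) and ×(-95), subtract): 5925·a = 10.000 → a = ∂h/∂x = +0.001688
Back-substitute: b = ∂h/∂y = +0.0008945.
Head at (-65, 195) = 15.95 + (+0.001688)·(-180) + (+0.0008945)·(25) = 15.67 m.
That is lower than the 15.95 m at P-1, so the point is downgradient.

downgradient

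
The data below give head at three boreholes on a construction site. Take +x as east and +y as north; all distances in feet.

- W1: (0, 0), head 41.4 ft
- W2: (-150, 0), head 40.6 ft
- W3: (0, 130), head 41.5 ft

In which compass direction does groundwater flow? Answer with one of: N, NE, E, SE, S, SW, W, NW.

W

∂h/∂x = (40.6 − 41.4) / (-150 − 0) = +0.005333
∂h/∂y = (41.5 − 41.4) / (130 − 0) = +0.0007692
Flow = −∇h = (-0.005333 east, -0.0007692 north), which points west.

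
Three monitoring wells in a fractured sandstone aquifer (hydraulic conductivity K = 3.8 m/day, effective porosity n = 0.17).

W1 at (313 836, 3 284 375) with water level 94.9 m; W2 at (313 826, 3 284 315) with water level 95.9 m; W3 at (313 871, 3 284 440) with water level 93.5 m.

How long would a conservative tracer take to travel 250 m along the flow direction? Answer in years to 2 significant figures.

1.6 years

Three-point gradient (reference W1): Δ to W2 = (-10, -60, +1.0), Δ to W3 = (35, 65, -1.4).
∂h/∂x = -0.01310, ∂h/∂y = -0.01448 (det = 1450).
|∇h| = √(-0.01310² + -0.01448²) = 0.01953
Seepage velocity v = K·i/n = 3.8 × 0.01953 / 0.17 = 0.4366 m/day.
t = 250 / 0.4366 = 572.6 days = 1.57 years.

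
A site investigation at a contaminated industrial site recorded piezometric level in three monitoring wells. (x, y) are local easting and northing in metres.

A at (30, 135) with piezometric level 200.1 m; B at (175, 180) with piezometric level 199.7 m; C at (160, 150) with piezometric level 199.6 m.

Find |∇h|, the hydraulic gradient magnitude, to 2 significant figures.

0.0072

Taking A as reference: B−A = (145, 45, -0.4); C−A = (130, 15, -0.5).
Solve a·Δx + b·Δy = Δh: det = 145·15 − 130·45 = -3675.
∂h/∂x = [(-0.4)·15 − (-0.5)·45] / -3675 = -0.004490
∂h/∂y = [145·(-0.5) − 130·(-0.4)] / -3675 = +0.005578
|∇h| = √(-0.004490² + 0.005578²) = 0.007161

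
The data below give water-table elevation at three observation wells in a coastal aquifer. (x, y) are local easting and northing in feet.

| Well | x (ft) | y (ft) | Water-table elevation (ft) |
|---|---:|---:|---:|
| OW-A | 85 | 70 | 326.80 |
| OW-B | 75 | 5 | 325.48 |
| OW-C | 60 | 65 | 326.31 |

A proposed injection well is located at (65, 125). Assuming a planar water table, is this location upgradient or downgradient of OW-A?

Taking OW-A as reference: OW-B−OW-A = (-10, -65, -1.32); OW-C−OW-A = (-25, -5, -0.49).
Determinant of the coordinate differences = (-10)·(-5) − (-25)·(-65) = -1575.
∂h/∂x = [(-1.32)·(-5) − (-0.49)·(-65)] / -1575 = +0.01603
∂h/∂y = [(-10)·(-0.49) − (-25)·(-1.32)] / -1575 = +0.01784
Head at (65, 125) = 326.80 + (+0.01603)·(-20) + (+0.01784)·(55) = 327.46 ft.
That is higher than the 326.80 ft at OW-A, so the point is upgradient.

upgradient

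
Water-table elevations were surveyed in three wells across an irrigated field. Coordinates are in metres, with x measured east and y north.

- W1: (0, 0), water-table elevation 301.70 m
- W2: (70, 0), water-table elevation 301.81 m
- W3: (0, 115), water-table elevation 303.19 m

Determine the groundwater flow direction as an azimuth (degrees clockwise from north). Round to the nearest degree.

∂h/∂x = (301.81 − 301.70) / (70 − 0) = +0.001571
∂h/∂y = (303.19 − 301.70) / (115 − 0) = +0.01296
Flow direction (−∇h) has components (-0.001571 E, -0.01296 N).
Azimuth = atan2(E, N) = atan2(-0.001571, -0.01296) = 186.9° ≈ 187°.

187°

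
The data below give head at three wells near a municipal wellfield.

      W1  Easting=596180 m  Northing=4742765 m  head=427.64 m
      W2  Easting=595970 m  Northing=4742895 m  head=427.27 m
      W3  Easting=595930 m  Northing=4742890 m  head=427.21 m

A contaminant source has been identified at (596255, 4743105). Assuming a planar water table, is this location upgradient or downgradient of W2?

Three-point gradient (reference W1): Δ to W2 = (-210, 130, -0.37), Δ to W3 = (-250, 125, -0.43).
∂h/∂x = +0.001544, ∂h/∂y = -0.0003520 (det = 6250).
Head at (596255, 4743105) = 427.64 + (+0.001544)·(75) + (-0.0003520)·(340) = 427.64 m.
That is higher than the 427.27 m at W2, so the point is upgradient.

upgradient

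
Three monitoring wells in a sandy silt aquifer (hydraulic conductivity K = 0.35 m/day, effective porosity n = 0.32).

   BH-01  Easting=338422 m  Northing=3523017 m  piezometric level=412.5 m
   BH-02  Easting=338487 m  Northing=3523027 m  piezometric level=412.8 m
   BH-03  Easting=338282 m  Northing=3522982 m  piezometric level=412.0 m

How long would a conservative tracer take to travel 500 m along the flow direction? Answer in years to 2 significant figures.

100 years

Differences from BH-01: to BH-02 (Δx, Δy, Δh) = (65, 10, +0.3); to BH-03 = (-140, -35, -0.5).
Determinant of the coordinate differences = 65·(-35) − (-140)·10 = -875.
∂h/∂x = [(+0.3)·(-35) − (-0.5)·10] / -875 = +0.006286
∂h/∂y = [65·(-0.5) − (-140)·(+0.3)] / -875 = -0.01086
|∇h| = √(0.006286² + -0.01086²) = 0.01255
Seepage velocity v = K·i/n = 0.35 × 0.01255 / 0.32 = 0.01373 m/day.
t = 500 / 0.01373 = 3.642e+04 days = 99.7 years.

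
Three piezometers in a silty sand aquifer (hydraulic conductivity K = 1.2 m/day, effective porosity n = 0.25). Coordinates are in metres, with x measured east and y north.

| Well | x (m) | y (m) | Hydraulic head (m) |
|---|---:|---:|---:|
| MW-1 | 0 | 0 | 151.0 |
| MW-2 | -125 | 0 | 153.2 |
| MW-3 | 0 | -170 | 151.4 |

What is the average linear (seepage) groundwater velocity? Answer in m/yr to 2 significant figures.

31 m/yr

∂h/∂x = (153.2 − 151.0) / (-125 − 0) = -0.01760
∂h/∂y = (151.4 − 151.0) / (-170 − 0) = -0.002353
|∇h| = √(-0.01760² + -0.002353²) = 0.01776
Seepage velocity v = K·i/n = 1.2 × 0.01776 / 0.25 = 0.08525 m/day = 31.14 m/yr.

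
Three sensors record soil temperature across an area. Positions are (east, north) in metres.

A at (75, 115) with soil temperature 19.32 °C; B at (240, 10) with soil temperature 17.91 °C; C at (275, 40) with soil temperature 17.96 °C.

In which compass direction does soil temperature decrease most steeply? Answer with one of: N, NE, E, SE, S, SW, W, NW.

SE

Three-point gradient (reference A): Δ to B = (165, -105, -1.41), Δ to C = (200, -75, -1.36).
∂T/∂x = -0.004296, ∂T/∂y = +0.006678 (det = 8625).
Steepest decrease is along −∇f = (+0.004296 E, -0.006678 N) → southeast.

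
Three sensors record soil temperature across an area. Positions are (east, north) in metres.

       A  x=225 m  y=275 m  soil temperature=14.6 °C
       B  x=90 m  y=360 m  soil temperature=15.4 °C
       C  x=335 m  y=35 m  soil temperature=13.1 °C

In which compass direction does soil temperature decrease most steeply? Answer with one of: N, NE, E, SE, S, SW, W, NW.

With T = a·x + b·y + c and A as origin, the differences give:
  (-135)·a + 85·b = +0.8
  110·a + (-240)·b = -1.5
Eliminate b (×(-240) and ×85, subtract): 23050·a = -64.50 → a = ∂T/∂x = -0.002798
Back-substitute: b = ∂T/∂y = +0.004967.
Steepest decrease is along −∇f = (+0.002798 E, -0.004967 N) → southeast.

SE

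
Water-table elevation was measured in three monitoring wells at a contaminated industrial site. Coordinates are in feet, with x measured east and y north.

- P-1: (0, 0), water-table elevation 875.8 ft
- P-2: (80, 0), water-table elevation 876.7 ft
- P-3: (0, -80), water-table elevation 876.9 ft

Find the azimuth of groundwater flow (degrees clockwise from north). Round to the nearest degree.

321°

∂h/∂x = (876.7 − 875.8) / (80 − 0) = +0.01125
∂h/∂y = (876.9 − 875.8) / (-80 − 0) = -0.01375
Flow direction (−∇h) has components (-0.01125 E, +0.01375 N).
Azimuth = atan2(E, N) = atan2(-0.01125, +0.01375) = 320.7° ≈ 321°.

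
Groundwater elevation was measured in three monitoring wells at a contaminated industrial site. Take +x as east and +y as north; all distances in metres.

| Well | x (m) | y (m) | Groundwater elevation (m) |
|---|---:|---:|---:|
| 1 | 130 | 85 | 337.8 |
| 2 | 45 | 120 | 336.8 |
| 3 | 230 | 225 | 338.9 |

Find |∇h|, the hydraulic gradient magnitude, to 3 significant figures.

Taking 1 as reference: 2−1 = (-85, 35, -1.0); 3−1 = (100, 140, +1.1).
Determinant of the coordinate differences = (-85)·140 − 100·35 = -15400.
∂h/∂x = [(-1.0)·140 − (+1.1)·35] / -15400 = +0.01159
∂h/∂y = [(-85)·(+1.1) − 100·(-1.0)] / -15400 = -0.0004221
|∇h| = √(0.01159² + -0.0004221²) = 0.0116

0.0116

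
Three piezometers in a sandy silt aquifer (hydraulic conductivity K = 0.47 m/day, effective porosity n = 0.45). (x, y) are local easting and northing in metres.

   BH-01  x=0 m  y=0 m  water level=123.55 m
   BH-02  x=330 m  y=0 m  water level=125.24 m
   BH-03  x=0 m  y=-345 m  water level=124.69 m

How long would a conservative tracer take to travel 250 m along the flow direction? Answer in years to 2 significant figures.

110 years

∂h/∂x = (125.24 − 123.55) / (330 − 0) = +0.005121
∂h/∂y = (124.69 − 123.55) / (-345 − 0) = -0.003304
|∇h| = √(0.005121² + -0.003304²) = 0.006094
Seepage velocity v = K·i/n = 0.47 × 0.006094 / 0.45 = 0.006365 m/day.
t = 250 / 0.006365 = 3.928e+04 days = 108 years.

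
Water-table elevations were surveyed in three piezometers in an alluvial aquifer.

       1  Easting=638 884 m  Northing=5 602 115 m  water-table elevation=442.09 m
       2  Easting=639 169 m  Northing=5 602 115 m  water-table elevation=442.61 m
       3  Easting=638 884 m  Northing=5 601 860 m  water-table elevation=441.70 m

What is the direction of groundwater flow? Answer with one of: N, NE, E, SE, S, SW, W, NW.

SW

∂h/∂x = (442.61 − 442.09) / (639169 − 638884) = +0.001825
∂h/∂y = (441.70 − 442.09) / (5601860 − 5602115) = +0.001529
Flow = −∇h = (-0.001825 east, -0.001529 north), which points southwest.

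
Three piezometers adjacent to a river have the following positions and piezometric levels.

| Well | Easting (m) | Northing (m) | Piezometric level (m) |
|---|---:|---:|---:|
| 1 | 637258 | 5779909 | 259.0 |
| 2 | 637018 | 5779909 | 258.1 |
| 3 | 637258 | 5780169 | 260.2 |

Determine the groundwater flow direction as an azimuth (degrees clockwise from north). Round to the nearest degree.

∂h/∂x = (258.1 − 259.0) / (637018 − 637258) = +0.003750
∂h/∂y = (260.2 − 259.0) / (5780169 − 5779909) = +0.004615
Flow direction (−∇h) has components (-0.003750 E, -0.004615 N).
Azimuth = atan2(E, N) = atan2(-0.003750, -0.004615) = 219.1° ≈ 219°.

219°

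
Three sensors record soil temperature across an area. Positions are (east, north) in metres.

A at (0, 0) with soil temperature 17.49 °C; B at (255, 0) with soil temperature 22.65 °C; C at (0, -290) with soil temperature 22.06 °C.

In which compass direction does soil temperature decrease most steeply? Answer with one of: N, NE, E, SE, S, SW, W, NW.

∂T/∂x = (22.65 − 17.49) / (255 − 0) = +0.02024
∂T/∂y = (22.06 − 17.49) / (-290 − 0) = -0.01576
Steepest decrease is along −∇f = (-0.02024 E, +0.01576 N) → northwest.

NW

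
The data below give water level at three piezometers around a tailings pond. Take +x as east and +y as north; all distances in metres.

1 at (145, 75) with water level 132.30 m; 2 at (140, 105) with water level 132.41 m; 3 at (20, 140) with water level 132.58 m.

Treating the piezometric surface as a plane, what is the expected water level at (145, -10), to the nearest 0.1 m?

Taking 1 as reference: 2−1 = (-5, 30, +0.11); 3−1 = (-125, 65, +0.28).
Solve a·Δx + b·Δy = Δh: det = (-5)·65 − (-125)·30 = 3425.
∂h/∂x = [(+0.11)·65 − (+0.28)·30] / 3425 = -0.0003650
∂h/∂y = [(-5)·(+0.28) − (-125)·(+0.11)] / 3425 = +0.003606
h(145, -10) = 132.30 + (-0.0003650)·(0) + (+0.003606)·(-85) = 132.30 -0.000 -0.306 = 131.994 m.

132.0 m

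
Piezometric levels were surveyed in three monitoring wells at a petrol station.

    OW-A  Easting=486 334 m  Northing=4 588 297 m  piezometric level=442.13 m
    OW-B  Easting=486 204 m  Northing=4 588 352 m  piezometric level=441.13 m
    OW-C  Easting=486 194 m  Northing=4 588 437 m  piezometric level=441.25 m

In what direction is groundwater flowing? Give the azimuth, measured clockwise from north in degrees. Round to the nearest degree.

Three-point gradient (reference OW-A): Δ to OW-B = (-130, 55, -1.00), Δ to OW-C = (-140, 140, -0.88).
∂h/∂x = +0.008724, ∂h/∂y = +0.002438 (det = -10500).
Flow direction (−∇h) has components (-0.008724 E, -0.002438 N).
Azimuth = atan2(E, N) = atan2(-0.008724, -0.002438) = 254.4° ≈ 254°.

254°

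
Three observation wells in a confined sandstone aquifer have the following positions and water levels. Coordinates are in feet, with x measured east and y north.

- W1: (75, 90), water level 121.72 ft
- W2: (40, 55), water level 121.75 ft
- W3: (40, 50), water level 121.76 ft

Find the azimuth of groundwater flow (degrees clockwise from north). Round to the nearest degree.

Three-point gradient (reference W1): Δ to W2 = (-35, -35, +0.03), Δ to W3 = (-35, -40, +0.04).
∂h/∂x = +0.001143, ∂h/∂y = -0.002000 (det = 175).
Flow direction (−∇h) has components (-0.001143 E, +0.002000 N).
Azimuth = atan2(E, N) = atan2(-0.001143, +0.002000) = 330.3° ≈ 330°.

330°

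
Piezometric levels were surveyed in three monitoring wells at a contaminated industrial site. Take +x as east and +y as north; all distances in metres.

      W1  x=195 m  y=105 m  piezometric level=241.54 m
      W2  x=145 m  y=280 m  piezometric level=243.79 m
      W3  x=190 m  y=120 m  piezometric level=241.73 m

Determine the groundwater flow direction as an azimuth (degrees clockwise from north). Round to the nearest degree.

With h = a·x + b·y + c and W1 as origin, the differences give:
  (-50)·a + 175·b = +2.25
  (-5)·a + 15·b = +0.19
Eliminate b (×15 and ×175, subtract): 125·a = 0.500 → a = ∂h/∂x = +0.004000
Back-substitute: b = ∂h/∂y = +0.01400.
Flow direction (−∇h) has components (-0.004000 E, -0.01400 N).
Azimuth = atan2(E, N) = atan2(-0.004000, -0.01400) = 195.9° ≈ 196°.

196°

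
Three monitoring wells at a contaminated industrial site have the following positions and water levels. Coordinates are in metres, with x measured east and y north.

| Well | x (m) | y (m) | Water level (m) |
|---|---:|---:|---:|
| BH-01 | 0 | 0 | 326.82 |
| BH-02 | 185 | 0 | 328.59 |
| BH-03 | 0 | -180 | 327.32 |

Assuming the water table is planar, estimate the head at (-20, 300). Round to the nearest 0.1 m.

325.8 m

∂h/∂x = (328.59 − 326.82) / (185 − 0) = +0.009568
∂h/∂y = (327.32 − 326.82) / (-180 − 0) = -0.002778
h(-20, 300) = 326.82 + (+0.009568)·(-20) + (-0.002778)·(300) = 326.82 -0.191 -0.833 = 325.795 m.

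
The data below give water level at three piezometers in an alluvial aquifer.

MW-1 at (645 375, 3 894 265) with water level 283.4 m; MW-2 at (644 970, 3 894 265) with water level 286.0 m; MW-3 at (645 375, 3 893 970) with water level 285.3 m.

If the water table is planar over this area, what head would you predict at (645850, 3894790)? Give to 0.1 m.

∂h/∂x = (286.0 − 283.4) / (644970 − 645375) = -0.006420
∂h/∂y = (285.3 − 283.4) / (3893970 − 3894265) = -0.006441
h(645850, 3894790) = 283.4 + (-0.006420)·(475) + (-0.006441)·(525) = 283.4 -3.049 -3.381 = 276.969 m.

277.0 m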